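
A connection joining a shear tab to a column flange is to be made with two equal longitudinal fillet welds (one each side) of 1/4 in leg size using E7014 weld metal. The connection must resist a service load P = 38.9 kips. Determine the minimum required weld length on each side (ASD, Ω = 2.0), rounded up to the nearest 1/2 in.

E70XX → F_EXX = 70 ksi.
Throat t_e = 0.707 × 0.25 = 0.1767 in.
r_n/Ω = (0.6 × 70 × 0.1767) / 2.0 = 3.712 kip/in.
L_req = P / (r_n/Ω) = 38.9 / 3.712 = 10.48 in total.
Per side: 10.48 / 2 = 5.24 in.
Round up → use L = 5.5 in on each side.

L = 5.5 in on each side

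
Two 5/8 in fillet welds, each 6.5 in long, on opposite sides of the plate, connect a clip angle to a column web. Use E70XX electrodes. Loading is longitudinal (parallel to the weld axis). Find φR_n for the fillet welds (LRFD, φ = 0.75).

φR_n ≈ 181 kip

E70XX → F_EXX = 70 ksi.
Effective throat t_e = 0.707 × 0.625 = 0.4419 in.
Total length L = 13 in; A_we = 0.4419 × 13 = 5.744 in².
F_nw = 0.6 F_EXX = 0.6 × 70 = 42 ksi.
φR_n = 0.75 × 42 × 5.744 = 180.9 kip.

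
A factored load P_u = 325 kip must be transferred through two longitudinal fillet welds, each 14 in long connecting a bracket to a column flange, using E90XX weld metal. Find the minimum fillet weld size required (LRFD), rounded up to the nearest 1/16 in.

E90XX → F_EXX = 90 ksi.
Total weld length L = 28 in.
Required throat t_e = P_u / (φ × 0.6 F_EXX × L) = 325 / (0.75 × 0.6 × 90 × 28) = 0.2866 in.
Required leg w = t_e / 0.707 = 0.4054 in → use 7/16 in.

w = 7/16 in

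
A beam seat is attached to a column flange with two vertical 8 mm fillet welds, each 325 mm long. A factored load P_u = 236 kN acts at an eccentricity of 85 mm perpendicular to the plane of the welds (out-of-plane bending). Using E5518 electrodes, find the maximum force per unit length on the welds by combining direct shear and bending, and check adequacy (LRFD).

E55XX → F_EXX = 550 MPa.
L_w = 2 × 325 = 650 mm; section modulus (unit throat) S = 2 × L²/6 = 35210 mm².
Direct shear f_v = P/L_w = 236×10³/650 = 363.1 N/mm.
Moment M = P × e = 236×10³ × 85 = 20060000 N·mm; bending f_b = M/S = 569.8 N/mm.
f_max = √(f_v² + f_b²) = √(363.1² + 569.8²) = 675.6 N/mm.
φr_n = 0.75 × 0.6 × 550 × (0.707 × 8) = 1400 N/mm → adequate.

f_max ≈ 676 N/mm; adequate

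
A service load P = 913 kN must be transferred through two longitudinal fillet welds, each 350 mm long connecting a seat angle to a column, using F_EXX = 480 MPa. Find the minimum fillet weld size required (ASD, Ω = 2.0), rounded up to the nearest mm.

w = 13 mm

Total weld length L = 700 mm.
Required throat t_e = P × Ω / (0.6 F_EXX × L) = 913 × 2.0 / (0.6 × 480 × 700 × 10⁻³) = 9.058 mm.
Required leg w = t_e / 0.707 = 12.81 mm → use 13 mm.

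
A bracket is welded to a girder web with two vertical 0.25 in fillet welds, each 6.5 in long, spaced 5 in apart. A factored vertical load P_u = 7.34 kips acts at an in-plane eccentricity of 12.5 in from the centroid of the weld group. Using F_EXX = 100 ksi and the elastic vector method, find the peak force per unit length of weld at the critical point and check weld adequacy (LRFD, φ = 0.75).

f_max ≈ 3.34 kip/in; adequate

Total weld length L_w = 13 in. Treat welds as unit-width lines.
Polar moment about centroid: J = 2[d³/12 + d(b/2)²] = 2[6.5³/12 + 6.5×2.5²] = 127 in³.
Direct shear f_v = P/L_w = 7.34 / 13 = 0.5646 kip/in (vertical).
Torsion M = P·e = 7.34 × 12.5 = 91.75 kip·in.
Critical point at (x, y) = (2.5, 3.25) from centroid. f_tx = M·y/J = 2.348 kip/in; f_ty = M·x/J = 1.806 kip/in.
Resultant f_max = √[f_tx² + (f_v + f_ty)²] = √[2.348² + (0.5646 + 1.806)²] = 3.336 kip/in.
Capacity per unit length: φr_n = 0.75 × 0.6 × 100 × (0.707 × 0.25) = 7.954 kip/in.
3.336 ≤ 7.954 → adequate.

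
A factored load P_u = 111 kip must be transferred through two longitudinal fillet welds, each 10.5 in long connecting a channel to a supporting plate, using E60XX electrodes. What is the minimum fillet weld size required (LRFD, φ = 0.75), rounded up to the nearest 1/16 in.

E60XX → F_EXX = 60 ksi.
Total weld length L = 21 in.
Required throat t_e = P_u / (φ × 0.6 F_EXX × L) = 111 / (0.75 × 0.6 × 60 × 21) = 0.1958 in.
Required leg w = t_e / 0.707 = 0.2769 in → use 5/16 in.

w = 5/16 in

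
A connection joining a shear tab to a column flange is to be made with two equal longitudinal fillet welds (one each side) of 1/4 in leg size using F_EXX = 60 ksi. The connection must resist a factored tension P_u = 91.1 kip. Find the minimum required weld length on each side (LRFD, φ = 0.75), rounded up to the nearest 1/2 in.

L = 10 in on each side

Throat t_e = 0.707 × 0.25 = 0.1767 in.
φr_n = 0.75 × 0.6 × 60 × 0.1767 = 4.772 kip/in.
L_req = P_u / φr_n = 91.1 / 4.772 = 19.09 in total.
Per side: 19.09 / 2 = 9.545 in.
Round up → use L = 10 in on each side.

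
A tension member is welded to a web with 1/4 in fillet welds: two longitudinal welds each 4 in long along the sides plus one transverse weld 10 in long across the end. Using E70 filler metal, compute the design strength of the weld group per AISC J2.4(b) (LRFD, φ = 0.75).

E70XX → F_EXX = 70 ksi.
t_e = 0.707 × 0.25 = 0.1767 in.
R_nwl = 0.6 × 70 × 0.1767 × 8 = 59.39 kip (longitudinal, 2 welds).
R_nwt = 0.6 × 70 × 0.1767 × 10 = 74.23 kip (transverse, base value).
(i) R_nwl + R_nwt = 133.6 kip; (ii) 0.85 R_nwl + 1.5 R_nwt = 161.8 kip.
R_n = max = 161.8 kip [governs: (ii)]; φR_n = 121.4 kip.

φR_n ≈ 121 kip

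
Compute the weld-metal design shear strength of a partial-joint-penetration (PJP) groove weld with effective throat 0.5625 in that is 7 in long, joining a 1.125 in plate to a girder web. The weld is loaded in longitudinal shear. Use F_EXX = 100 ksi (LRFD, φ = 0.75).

Effective throat (given) t_e = 0.5625 in.
A_we = 0.5625 × 7 = 3.938 in².
F_nw = 0.6 F_EXX = 60 ksi.
φR_n = 0.75 × 60 × 3.938 = 177.2 kip.

φR_n ≈ 177 kip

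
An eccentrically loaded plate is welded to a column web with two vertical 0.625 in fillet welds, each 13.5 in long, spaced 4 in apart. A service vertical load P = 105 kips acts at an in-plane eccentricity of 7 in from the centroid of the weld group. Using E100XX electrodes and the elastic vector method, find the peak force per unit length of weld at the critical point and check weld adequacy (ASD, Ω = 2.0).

E100XX → F_EXX = 100 ksi.
Total weld length L_w = 27 in. Treat welds as unit-width lines.
Polar moment about centroid: J = 2[d³/12 + d(b/2)²] = 2[13.5³/12 + 13.5×2²] = 518.1 in³.
Direct shear f_v = P/L_w = 105 / 27 = 3.889 kip/in (vertical).
Torsion M = P·e = 105 × 7 = 735 kip·in.
Critical point at (x, y) = (2, 6.75) from centroid. f_tx = M·y/J = 9.577 kip/in; f_ty = M·x/J = 2.837 kip/in.
Resultant f_max = √[f_tx² + (f_v + f_ty)²] = √[9.577² + (3.889 + 2.837)²] = 11.7 kip/in.
Capacity per unit length: r_n/Ω = (1/2.0) × 0.6 × 100 × (0.707 × 0.625) = 13.26 kip/in.
11.7 ≤ 13.26 → adequate.

f_max ≈ 11.7 kip/in; adequate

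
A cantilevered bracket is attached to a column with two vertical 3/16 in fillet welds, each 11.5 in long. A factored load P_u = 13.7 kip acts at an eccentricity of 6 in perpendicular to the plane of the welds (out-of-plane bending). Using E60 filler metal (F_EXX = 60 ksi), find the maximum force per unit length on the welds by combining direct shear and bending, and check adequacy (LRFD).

L_w = 2 × 11.5 = 23 in; section modulus (unit throat) S = 2 × L²/6 = 44.08 in².
Direct shear f_v = P/L_w = 13.7/23 = 0.5957 kip/in.
Moment M = P × e = 13.7 × 6 = 82.2 kip·in; bending f_b = M/S = 1.865 kip/in.
f_max = √(f_v² + f_b²) = √(0.5957² + 1.865²) = 1.957 kip/in.
φr_n = 0.75 × 0.6 × 60 × (0.707 × 0.1875) = 3.579 kip/in → adequate.

f_max ≈ 1.96 kip/in; adequate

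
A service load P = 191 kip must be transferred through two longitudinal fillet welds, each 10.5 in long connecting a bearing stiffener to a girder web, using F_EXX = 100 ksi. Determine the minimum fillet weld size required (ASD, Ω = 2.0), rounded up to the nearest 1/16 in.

Total weld length L = 21 in.
Required throat t_e = P × Ω / (0.6 F_EXX × L) = 191 × 2.0 / (0.6 × 100 × 21) = 0.3032 in.
Required leg w = t_e / 0.707 = 0.4288 in → use 7/16 in.

w = 7/16 in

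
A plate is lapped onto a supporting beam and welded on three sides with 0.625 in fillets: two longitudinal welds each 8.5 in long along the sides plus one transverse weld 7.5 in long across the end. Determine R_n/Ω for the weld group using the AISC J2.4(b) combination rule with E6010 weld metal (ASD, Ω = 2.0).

R_n/Ω ≈ 204 kips

E60XX → F_EXX = 60 ksi.
t_e = 0.707 × 0.625 = 0.4419 in.
R_nwl = 0.6 × 60 × 0.4419 × 17 = 270.4 kips (longitudinal, 2 welds).
R_nwt = 0.6 × 60 × 0.4419 × 7.5 = 119.3 kips (transverse, base value).
(i) R_nwl + R_nwt = 389.7 kips; (ii) 0.85 R_nwl + 1.5 R_nwt = 408.8 kips.
R_n = max = 408.8 kips [governs: (ii)]; R_n/Ω = 204.4 kips.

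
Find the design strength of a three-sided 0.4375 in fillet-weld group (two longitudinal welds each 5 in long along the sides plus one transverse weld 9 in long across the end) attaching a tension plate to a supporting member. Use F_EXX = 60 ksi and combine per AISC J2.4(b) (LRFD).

t_e = 0.707 × 0.4375 = 0.3093 in.
R_nwl = 0.6 × 60 × 0.3093 × 10 = 111.4 kips (longitudinal, 2 welds).
R_nwt = 0.6 × 60 × 0.3093 × 9 = 100.2 kips (transverse, base value).
(i) R_nwl + R_nwt = 211.6 kips; (ii) 0.85 R_nwl + 1.5 R_nwt = 245 kips.
R_n = max = 245 kips [governs: (ii)]; φR_n = 183.7 kips.

φR_n ≈ 184 kips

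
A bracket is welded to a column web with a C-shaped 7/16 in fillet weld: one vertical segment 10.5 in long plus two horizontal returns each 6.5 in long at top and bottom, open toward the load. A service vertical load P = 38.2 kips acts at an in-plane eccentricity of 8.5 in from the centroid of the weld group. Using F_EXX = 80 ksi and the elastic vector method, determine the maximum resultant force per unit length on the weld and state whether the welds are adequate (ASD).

f_max ≈ 5.3 kip/in; adequate

Total weld length L_w = 23.5 in. Treat welds as unit-width lines.
Centroid: x̄ = 2×6.5×3.25 / 23.5 = 1.798 in from the vertical weld.
Polar moment about centroid: J = I_x + I_y = [10.5³/12 + 2×6.5×5.25²] + [10.5×1.798² + 2(6.5³/12 + 6.5×1.452²)] = 561.9 in³.
Direct shear f_v = P/L_w = 38.2 / 23.5 = 1.626 kip/in (vertical).
Torsion M = P·e = 38.2 × 8.5 = 324.7 kip·in.
Critical point at (x, y) = (4.702, 5.25) from centroid. f_tx = M·y/J = 3.034 kip/in; f_ty = M·x/J = 2.717 kip/in.
Resultant f_max = √[f_tx² + (f_v + f_ty)²] = √[3.034² + (1.626 + 2.717)²] = 5.297 kip/in.
Capacity per unit length: r_n/Ω = (1/2.0) × 0.6 × 80 × (0.707 × 0.4375) = 7.423 kip/in.
5.297 ≤ 7.423 → adequate.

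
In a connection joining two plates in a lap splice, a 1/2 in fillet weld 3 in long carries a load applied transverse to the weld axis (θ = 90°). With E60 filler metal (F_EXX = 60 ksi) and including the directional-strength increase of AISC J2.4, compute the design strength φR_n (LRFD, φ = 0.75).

φR_n ≈ 43 kip

t_e = 0.707 × 0.5 = 0.3535 in; A_we = 0.3535 × 3 = 1.06 in².
Directional factor: 1.0 + 0.5 sin^1.5(90°) = 1.5.
F_nw = 0.6 × 60 × 1.5 = 54 ksi.
φR_n = 0.75 × 54 × 1.06 = 42.95 kip.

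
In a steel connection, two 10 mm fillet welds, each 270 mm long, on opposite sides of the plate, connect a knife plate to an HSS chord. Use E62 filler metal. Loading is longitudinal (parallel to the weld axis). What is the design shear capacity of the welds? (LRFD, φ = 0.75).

φR_n ≈ 1070 kN

E62XX → F_EXX = 620 MPa.
Effective throat t_e = 0.707 × 10 = 7.07 mm.
Total length L = 540 mm; A_we = 7.07 × 540 = 3818 mm².
F_nw = 0.6 F_EXX = 0.6 × 620 = 372 MPa.
φR_n = 0.75 × 372 × 3818 × 10⁻³ = 1065 kN.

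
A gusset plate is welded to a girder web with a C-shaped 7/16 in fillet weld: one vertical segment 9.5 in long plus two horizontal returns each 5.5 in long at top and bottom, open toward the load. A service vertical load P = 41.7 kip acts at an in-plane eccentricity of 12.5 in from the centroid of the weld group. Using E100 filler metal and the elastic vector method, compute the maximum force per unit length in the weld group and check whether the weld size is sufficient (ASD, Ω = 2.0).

E100XX → F_EXX = 100 ksi.
Total weld length L_w = 20.5 in. Treat welds as unit-width lines.
Centroid: x̄ = 2×5.5×2.75 / 20.5 = 1.476 in from the vertical weld.
Polar moment about centroid: J = I_x + I_y = [9.5³/12 + 2×5.5×4.75²] + [9.5×1.476² + 2(5.5³/12 + 5.5×1.274²)] = 385.9 in³.
Direct shear f_v = P/L_w = 41.7 / 20.5 = 2.034 kip/in (vertical).
Torsion M = P·e = 41.7 × 12.5 = 521.25 kip·in.
Critical point at (x, y) = (4.024, 4.75) from centroid. f_tx = M·y/J = 6.416 kip/in; f_ty = M·x/J = 5.436 kip/in.
Resultant f_max = √[f_tx² + (f_v + f_ty)²] = √[6.416² + (2.034 + 5.436)²] = 9.847 kip/in.
Capacity per unit length: r_n/Ω = (1/2.0) × 0.6 × 100 × (0.707 × 0.4375) = 9.279 kip/in.
9.847 > 9.279 → NOT adequate.

f_max ≈ 9.85 kip/in; NOT adequate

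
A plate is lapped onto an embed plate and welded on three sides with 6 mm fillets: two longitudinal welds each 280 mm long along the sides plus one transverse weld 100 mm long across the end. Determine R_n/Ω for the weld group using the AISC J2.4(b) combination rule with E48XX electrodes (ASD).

R_n/Ω ≈ 403 kN

E48XX → F_EXX = 480 MPa.
t_e = 0.707 × 6 = 4.242 mm.
R_nwl = 0.6 × 480 × 4.242 × 560 × 10⁻³ = 684.1 kN (longitudinal, 2 welds).
R_nwt = 0.6 × 480 × 4.242 × 100 × 10⁻³ = 122.2 kN (transverse, base value).
(i) R_nwl + R_nwt = 806.3 kN; (ii) 0.85 R_nwl + 1.5 R_nwt = 764.8 kN.
R_n = max = 806.3 kN [governs: (i)]; R_n/Ω = 403.2 kN.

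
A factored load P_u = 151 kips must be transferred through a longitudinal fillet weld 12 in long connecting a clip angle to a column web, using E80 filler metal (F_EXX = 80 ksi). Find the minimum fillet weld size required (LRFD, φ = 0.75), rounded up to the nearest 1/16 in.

Total weld length L = 12 in.
Required throat t_e = P_u / (φ × 0.6 F_EXX × L) = 151 / (0.75 × 0.6 × 80 × 12) = 0.3495 in.
Required leg w = t_e / 0.707 = 0.4944 in → use 1/2 in.

w = 1/2 in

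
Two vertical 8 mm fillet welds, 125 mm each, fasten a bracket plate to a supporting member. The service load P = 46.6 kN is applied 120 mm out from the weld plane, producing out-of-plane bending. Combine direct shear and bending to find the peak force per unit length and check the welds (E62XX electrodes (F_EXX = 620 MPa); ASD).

L_w = 2 × 125 = 250 mm; section modulus (unit throat) S = 2 × L²/6 = 5208 mm².
Direct shear f_v = P/L_w = 46.6×10³/250 = 186.4 N/mm.
Moment M = P × e = 46.6×10³ × 120 = 5592000 N·mm; bending f_b = M/S = 1074 N/mm.
f_max = √(f_v² + f_b²) = √(186.4² + 1074²) = 1090 N/mm.
r_n/Ω = (1/2.0) × 0.6 × 620 × (0.707 × 8) = 1052 N/mm → NOT adequate.

f_max ≈ 1090 N/mm; NOT adequate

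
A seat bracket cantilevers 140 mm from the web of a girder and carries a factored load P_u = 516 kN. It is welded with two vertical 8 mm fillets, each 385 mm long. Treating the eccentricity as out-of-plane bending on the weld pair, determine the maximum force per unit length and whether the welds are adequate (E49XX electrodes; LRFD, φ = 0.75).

E49XX → F_EXX = 490 MPa.
L_w = 2 × 385 = 770 mm; section modulus (unit throat) S = 2 × L²/6 = 49410 mm².
Direct shear f_v = P/L_w = 516×10³/770 = 670.1 N/mm.
Moment M = P × e = 516×10³ × 140 = 72240000 N·mm; bending f_b = M/S = 1462 N/mm.
f_max = √(f_v² + f_b²) = √(670.1² + 1462²) = 1608 N/mm.
φr_n = 0.75 × 0.6 × 490 × (0.707 × 8) = 1247 N/mm → NOT adequate.

f_max ≈ 1610 N/mm; NOT adequate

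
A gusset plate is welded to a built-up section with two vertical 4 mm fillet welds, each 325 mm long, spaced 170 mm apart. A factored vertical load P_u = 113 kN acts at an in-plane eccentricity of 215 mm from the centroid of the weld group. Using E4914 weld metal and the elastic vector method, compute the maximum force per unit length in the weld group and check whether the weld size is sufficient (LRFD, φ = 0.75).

E49XX → F_EXX = 490 MPa.
Total weld length L_w = 650 mm. Treat welds as unit-width lines.
Polar moment about centroid: J = 2[d³/12 + d(b/2)²] = 2[325³/12 + 325×85²] = 10420000 mm³.
Direct shear f_v = P/L_w = 113×10³ / 650 = 173.8 N/mm (vertical).
Torsion M = P·e = 113×10³ × 215 = 24295000 N·mm.
Critical point at (x, y) = (85, 162.5) from centroid. f_tx = M·y/J = 379 N/mm; f_ty = M·x/J = 198.2 N/mm.
Resultant f_max = √[f_tx² + (f_v + f_ty)²] = √[379² + (173.8 + 198.2)²] = 531.1 N/mm.
Capacity per unit length: φr_n = 0.75 × 0.6 × 490 × (0.707 × 4) = 623.6 N/mm.
531.1 ≤ 623.6 → adequate.

f_max ≈ 531 N/mm; adequate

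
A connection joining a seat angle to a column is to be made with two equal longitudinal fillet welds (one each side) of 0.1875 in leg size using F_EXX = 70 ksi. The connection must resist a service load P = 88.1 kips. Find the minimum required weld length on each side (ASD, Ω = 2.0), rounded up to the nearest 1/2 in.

Throat t_e = 0.707 × 0.1875 = 0.1326 in.
r_n/Ω = (0.6 × 70 × 0.1326) / 2.0 = 2.784 kip/in.
L_req = P / (r_n/Ω) = 88.1 / 2.784 = 31.65 in total.
Per side: 31.65 / 2 = 15.82 in.
Round up → use L = 16 in on each side.

L = 16 in on each side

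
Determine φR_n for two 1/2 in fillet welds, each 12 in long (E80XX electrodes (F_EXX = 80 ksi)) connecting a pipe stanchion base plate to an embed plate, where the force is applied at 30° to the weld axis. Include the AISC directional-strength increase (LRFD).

t_e = 0.707 × 0.5 = 0.3535 in; A_we = 0.3535 × 24 = 8.484 in².
Directional factor: 1.0 + 0.5 sin^1.5(30°) = 1.177.
F_nw = 0.6 × 80 × 1.177 = 56.49 ksi.
φR_n = 0.75 × 56.49 × 8.484 = 359.4 kip.

φR_n ≈ 359 kip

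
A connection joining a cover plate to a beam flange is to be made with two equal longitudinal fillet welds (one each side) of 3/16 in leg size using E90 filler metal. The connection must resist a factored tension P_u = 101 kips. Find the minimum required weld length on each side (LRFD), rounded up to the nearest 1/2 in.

L = 9.5 in on each side

E90XX → F_EXX = 90 ksi.
Throat t_e = 0.707 × 0.1875 = 0.1326 in.
φr_n = 0.75 × 0.6 × 90 × 0.1326 = 5.369 kips/in.
L_req = P_u / φr_n = 101 / 5.369 = 18.81 in total.
Per side: 18.81 / 2 = 9.406 in.
Round up → use L = 9.5 in on each side.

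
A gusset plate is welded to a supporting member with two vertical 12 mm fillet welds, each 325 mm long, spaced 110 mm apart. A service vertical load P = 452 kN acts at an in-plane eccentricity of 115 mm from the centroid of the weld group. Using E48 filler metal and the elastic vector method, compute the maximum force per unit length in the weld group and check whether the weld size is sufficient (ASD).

E48XX → F_EXX = 480 MPa.
Total weld length L_w = 650 mm. Treat welds as unit-width lines.
Polar moment about centroid: J = 2[d³/12 + d(b/2)²] = 2[325³/12 + 325×55²] = 7688000 mm³.
Direct shear f_v = P/L_w = 452×10³ / 650 = 695.4 N/mm (vertical).
Torsion M = P·e = 452×10³ × 115 = 51980000 N·mm.
Critical point at (x, y) = (55, 162.5) from centroid. f_tx = M·y/J = 1099 N/mm; f_ty = M·x/J = 371.9 N/mm.
Resultant f_max = √[f_tx² + (f_v + f_ty)²] = √[1099² + (695.4 + 371.9)²] = 1532 N/mm.
Capacity per unit length: r_n/Ω = (1/2.0) × 0.6 × 480 × (0.707 × 12) = 1222 N/mm.
1532 > 1222 → NOT adequate.

f_max ≈ 1530 N/mm; NOT adequate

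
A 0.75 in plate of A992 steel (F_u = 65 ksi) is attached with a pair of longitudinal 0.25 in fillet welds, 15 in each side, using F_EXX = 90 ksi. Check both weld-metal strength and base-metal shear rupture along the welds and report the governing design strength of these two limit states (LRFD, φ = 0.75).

φR_n ≈ 215 kip (weld metal governs)

t_e = 0.707 × 0.25 = 0.1767 in; L = 30 in.
Weld metal: φR_n = 0.75 × 0.6 × 90 × 0.1767 × 30 = 214.8 kip.
Base metal (shear rupture): φR_n = 0.75 × 0.6 × 65 × 0.75 × 30 = 658.1 kip.
Governing: weld metal.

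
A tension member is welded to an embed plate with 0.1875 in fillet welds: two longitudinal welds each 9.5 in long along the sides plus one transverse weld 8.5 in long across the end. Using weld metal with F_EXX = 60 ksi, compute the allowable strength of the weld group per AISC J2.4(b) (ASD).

R_n/Ω ≈ 69 kips

t_e = 0.707 × 0.1875 = 0.1326 in.
R_nwl = 0.6 × 60 × 0.1326 × 19 = 90.67 kips (longitudinal, 2 welds).
R_nwt = 0.6 × 60 × 0.1326 × 8.5 = 40.56 kips (transverse, base value).
(i) R_nwl + R_nwt = 131.2 kips; (ii) 0.85 R_nwl + 1.5 R_nwt = 137.9 kips.
R_n = max = 137.9 kips [governs: (ii)]; R_n/Ω = 68.96 kips.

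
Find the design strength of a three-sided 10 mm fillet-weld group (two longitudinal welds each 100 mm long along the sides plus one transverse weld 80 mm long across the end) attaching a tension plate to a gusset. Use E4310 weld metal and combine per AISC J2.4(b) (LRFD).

φR_n ≈ 397 kN

E43XX → F_EXX = 430 MPa.
t_e = 0.707 × 10 = 7.07 mm.
R_nwl = 0.6 × 430 × 7.07 × 200 × 10⁻³ = 364.8 kN (longitudinal, 2 welds).
R_nwt = 0.6 × 430 × 7.07 × 80 × 10⁻³ = 145.9 kN (transverse, base value).
(i) R_nwl + R_nwt = 510.7 kN; (ii) 0.85 R_nwl + 1.5 R_nwt = 529 kN.
R_n = max = 529 kN [governs: (ii)]; φR_n = 396.7 kN.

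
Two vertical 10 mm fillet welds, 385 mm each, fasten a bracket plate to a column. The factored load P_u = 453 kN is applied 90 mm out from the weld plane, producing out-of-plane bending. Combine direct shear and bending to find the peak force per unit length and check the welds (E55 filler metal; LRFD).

f_max ≈ 1010 N/mm; adequate

E55XX → F_EXX = 550 MPa.
L_w = 2 × 385 = 770 mm; section modulus (unit throat) S = 2 × L²/6 = 49410 mm².
Direct shear f_v = P/L_w = 453×10³/770 = 588.3 N/mm.
Moment M = P × e = 453×10³ × 90 = 40770000 N·mm; bending f_b = M/S = 825.2 N/mm.
f_max = √(f_v² + f_b²) = √(588.3² + 825.2²) = 1013 N/mm.
φr_n = 0.75 × 0.6 × 550 × (0.707 × 10) = 1750 N/mm → adequate.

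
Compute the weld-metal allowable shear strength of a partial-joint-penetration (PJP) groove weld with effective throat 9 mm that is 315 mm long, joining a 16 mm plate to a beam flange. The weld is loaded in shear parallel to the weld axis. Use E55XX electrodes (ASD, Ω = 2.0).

R_n/Ω ≈ 468 kN

E55XX → F_EXX = 550 MPa.
Effective throat (given) t_e = 9 mm.
A_we = 9 × 315 = 2835 mm².
F_nw = 0.6 F_EXX = 330 MPa.
R_n/Ω = (330 × 2835) / 2.0 × 10⁻³ = 467.8 kN.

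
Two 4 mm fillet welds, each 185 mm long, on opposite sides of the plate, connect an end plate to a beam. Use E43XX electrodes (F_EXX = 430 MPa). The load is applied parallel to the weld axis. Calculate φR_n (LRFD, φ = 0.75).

φR_n ≈ 202 kN

Effective throat t_e = 0.707 × 4 = 2.828 mm.
Total length L = 370 mm; A_we = 2.828 × 370 = 1046 mm².
F_nw = 0.6 F_EXX = 0.6 × 430 = 258 MPa.
φR_n = 0.75 × 258 × 1046 × 10⁻³ = 202.5 kN.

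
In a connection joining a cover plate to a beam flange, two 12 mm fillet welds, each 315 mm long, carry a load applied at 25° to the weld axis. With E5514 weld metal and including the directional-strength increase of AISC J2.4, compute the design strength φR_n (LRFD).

E55XX → F_EXX = 550 MPa.
t_e = 0.707 × 12 = 8.484 mm; A_we = 8.484 × 630 = 5345 mm².
Directional factor: 1.0 + 0.5 sin^1.5(25°) = 1.137.
F_nw = 0.6 × 550 × 1.137 = 375.3 MPa.
φR_n = 0.75 × 375.3 × 5345 × 10⁻³ = 1505 kN.

φR_n ≈ 1500 kN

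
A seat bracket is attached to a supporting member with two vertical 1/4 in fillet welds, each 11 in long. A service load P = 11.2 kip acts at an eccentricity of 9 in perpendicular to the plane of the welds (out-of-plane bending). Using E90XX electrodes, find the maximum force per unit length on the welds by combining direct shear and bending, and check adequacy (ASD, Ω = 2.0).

E90XX → F_EXX = 90 ksi.
L_w = 2 × 11 = 22 in; section modulus (unit throat) S = 2 × L²/6 = 40.33 in².
Direct shear f_v = P/L_w = 11.2/22 = 0.5091 kip/in.
Moment M = P × e = 11.2 × 9 = 100.8 kip·in; bending f_b = M/S = 2.499 kip/in.
f_max = √(f_v² + f_b²) = √(0.5091² + 2.499²) = 2.55 kip/in.
r_n/Ω = (1/2.0) × 0.6 × 90 × (0.707 × 0.25) = 4.772 kip/in → adequate.

f_max ≈ 2.55 kip/in; adequate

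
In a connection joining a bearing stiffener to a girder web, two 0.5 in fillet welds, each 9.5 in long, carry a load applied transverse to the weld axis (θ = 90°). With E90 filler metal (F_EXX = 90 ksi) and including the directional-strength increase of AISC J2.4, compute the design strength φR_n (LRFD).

φR_n ≈ 408 kips

t_e = 0.707 × 0.5 = 0.3535 in; A_we = 0.3535 × 19 = 6.716 in².
Directional factor: 1.0 + 0.5 sin^1.5(90°) = 1.5.
F_nw = 0.6 × 90 × 1.5 = 81 ksi.
φR_n = 0.75 × 81 × 6.716 = 408 kips.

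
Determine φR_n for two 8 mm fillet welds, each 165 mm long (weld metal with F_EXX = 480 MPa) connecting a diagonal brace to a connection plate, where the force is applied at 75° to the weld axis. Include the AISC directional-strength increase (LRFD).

φR_n ≈ 595 kN

t_e = 0.707 × 8 = 5.656 mm; A_we = 5.656 × 330 = 1866 mm².
Directional factor: 1.0 + 0.5 sin^1.5(75°) = 1.475.
F_nw = 0.6 × 480 × 1.475 = 424.7 MPa.
φR_n = 0.75 × 424.7 × 1866 × 10⁻³ = 594.5 kN.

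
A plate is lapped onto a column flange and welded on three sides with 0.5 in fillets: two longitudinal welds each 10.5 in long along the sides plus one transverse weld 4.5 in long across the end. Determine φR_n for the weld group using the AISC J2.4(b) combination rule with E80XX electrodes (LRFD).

φR_n ≈ 325 kips

E80XX → F_EXX = 80 ksi.
t_e = 0.707 × 0.5 = 0.3535 in.
R_nwl = 0.6 × 80 × 0.3535 × 21 = 356.3 kips (longitudinal, 2 welds).
R_nwt = 0.6 × 80 × 0.3535 × 4.5 = 76.36 kips (transverse, base value).
(i) R_nwl + R_nwt = 432.7 kips; (ii) 0.85 R_nwl + 1.5 R_nwt = 417.4 kips.
R_n = max = 432.7 kips [governs: (i)]; φR_n = 324.5 kips.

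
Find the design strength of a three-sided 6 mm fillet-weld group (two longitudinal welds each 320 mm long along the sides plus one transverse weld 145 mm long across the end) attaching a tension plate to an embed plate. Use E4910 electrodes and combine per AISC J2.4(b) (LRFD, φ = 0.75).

φR_n ≈ 734 kN

E49XX → F_EXX = 490 MPa.
t_e = 0.707 × 6 = 4.242 mm.
R_nwl = 0.6 × 490 × 4.242 × 640 × 10⁻³ = 798.2 kN (longitudinal, 2 welds).
R_nwt = 0.6 × 490 × 4.242 × 145 × 10⁻³ = 180.8 kN (transverse, base value).
(i) R_nwl + R_nwt = 979 kN; (ii) 0.85 R_nwl + 1.5 R_nwt = 949.7 kN.
R_n = max = 979 kN [governs: (i)]; φR_n = 734.3 kN.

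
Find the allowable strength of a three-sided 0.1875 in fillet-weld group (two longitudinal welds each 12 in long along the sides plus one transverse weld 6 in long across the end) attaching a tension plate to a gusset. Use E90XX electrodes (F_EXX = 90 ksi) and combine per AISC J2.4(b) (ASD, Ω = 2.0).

R_n/Ω ≈ 107 kips

t_e = 0.707 × 0.1875 = 0.1326 in.
R_nwl = 0.6 × 90 × 0.1326 × 24 = 171.8 kips (longitudinal, 2 welds).
R_nwt = 0.6 × 90 × 0.1326 × 6 = 42.95 kips (transverse, base value).
(i) R_nwl + R_nwt = 214.8 kips; (ii) 0.85 R_nwl + 1.5 R_nwt = 210.5 kips.
R_n = max = 214.8 kips [governs: (i)]; R_n/Ω = 107.4 kips.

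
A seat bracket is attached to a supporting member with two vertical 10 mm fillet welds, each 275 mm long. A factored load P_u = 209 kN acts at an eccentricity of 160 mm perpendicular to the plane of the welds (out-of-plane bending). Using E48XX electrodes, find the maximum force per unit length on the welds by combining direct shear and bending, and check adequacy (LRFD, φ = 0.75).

E48XX → F_EXX = 480 MPa.
L_w = 2 × 275 = 550 mm; section modulus (unit throat) S = 2 × L²/6 = 25210 mm².
Direct shear f_v = P/L_w = 209×10³/550 = 380 N/mm.
Moment M = P × e = 209×10³ × 160 = 33440000 N·mm; bending f_b = M/S = 1327 N/mm.
f_max = √(f_v² + f_b²) = √(380² + 1327²) = 1380 N/mm.
φr_n = 0.75 × 0.6 × 480 × (0.707 × 10) = 1527 N/mm → adequate.

f_max ≈ 1380 N/mm; adequate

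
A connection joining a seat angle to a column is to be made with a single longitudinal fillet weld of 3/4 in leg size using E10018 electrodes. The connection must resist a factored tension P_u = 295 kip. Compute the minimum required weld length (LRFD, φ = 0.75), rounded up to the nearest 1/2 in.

L = 12.5 in

E100XX → F_EXX = 100 ksi.
Throat t_e = 0.707 × 0.75 = 0.5302 in.
φr_n = 0.75 × 0.6 × 100 × 0.5302 = 23.86 kip/in.
L_req = P_u / φr_n = 295 / 23.86 = 12.36 in total.
Round up → use L = 12.5 in.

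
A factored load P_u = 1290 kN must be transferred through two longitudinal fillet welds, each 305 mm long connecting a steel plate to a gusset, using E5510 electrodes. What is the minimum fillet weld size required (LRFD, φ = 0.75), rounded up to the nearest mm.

w = 13 mm

E55XX → F_EXX = 550 MPa.
Total weld length L = 610 mm.
Required throat t_e = P_u / (φ × 0.6 F_EXX × L) = 1290 / (0.75 × 0.6 × 550 × 610 × 10⁻³) = 8.544 mm.
Required leg w = t_e / 0.707 = 12.09 mm → use 13 mm.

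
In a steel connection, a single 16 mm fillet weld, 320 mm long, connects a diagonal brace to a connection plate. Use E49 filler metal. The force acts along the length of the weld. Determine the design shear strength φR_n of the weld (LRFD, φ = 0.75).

E49XX → F_EXX = 490 MPa.
Effective throat t_e = 0.707 × 16 = 11.31 mm.
Total length L = 320 mm; A_we = 11.31 × 320 = 3620 mm².
F_nw = 0.6 F_EXX = 0.6 × 490 = 294 MPa.
φR_n = 0.75 × 294 × 3620 × 10⁻³ = 798.2 kN.

φR_n ≈ 798 kN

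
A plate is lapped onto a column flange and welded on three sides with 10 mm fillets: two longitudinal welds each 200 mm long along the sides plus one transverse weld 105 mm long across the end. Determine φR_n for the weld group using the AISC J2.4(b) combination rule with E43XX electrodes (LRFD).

φR_n ≈ 691 kN

E43XX → F_EXX = 430 MPa.
t_e = 0.707 × 10 = 7.07 mm.
R_nwl = 0.6 × 430 × 7.07 × 400 × 10⁻³ = 729.6 kN (longitudinal, 2 welds).
R_nwt = 0.6 × 430 × 7.07 × 105 × 10⁻³ = 191.5 kN (transverse, base value).
(i) R_nwl + R_nwt = 921.2 kN; (ii) 0.85 R_nwl + 1.5 R_nwt = 907.5 kN.
R_n = max = 921.2 kN [governs: (i)]; φR_n = 690.9 kN.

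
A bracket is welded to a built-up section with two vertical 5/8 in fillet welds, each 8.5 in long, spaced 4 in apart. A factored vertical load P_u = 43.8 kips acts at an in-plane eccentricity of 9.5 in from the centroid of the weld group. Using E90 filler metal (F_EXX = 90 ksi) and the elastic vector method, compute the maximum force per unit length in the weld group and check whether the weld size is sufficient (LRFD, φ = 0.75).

Total weld length L_w = 17 in. Treat welds as unit-width lines.
Polar moment about centroid: J = 2[d³/12 + d(b/2)²] = 2[8.5³/12 + 8.5×2²] = 170.4 in³.
Direct shear f_v = P/L_w = 43.8 / 17 = 2.576 kip/in (vertical).
Torsion M = P·e = 43.8 × 9.5 = 416.1 kip·in.
Critical point at (x, y) = (2, 4.25) from centroid. f_tx = M·y/J = 10.38 kip/in; f_ty = M·x/J = 4.885 kip/in.
Resultant f_max = √[f_tx² + (f_v + f_ty)²] = √[10.38² + (2.576 + 4.885)²] = 12.78 kip/in.
Capacity per unit length: φr_n = 0.75 × 0.6 × 90 × (0.707 × 0.625) = 17.9 kip/in.
12.78 ≤ 17.9 → adequate.

f_max ≈ 12.8 kip/in; adequate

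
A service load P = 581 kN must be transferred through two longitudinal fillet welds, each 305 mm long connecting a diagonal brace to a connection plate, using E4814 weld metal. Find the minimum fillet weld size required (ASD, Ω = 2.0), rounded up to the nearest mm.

E48XX → F_EXX = 480 MPa.
Total weld length L = 610 mm.
Required throat t_e = P × Ω / (0.6 F_EXX × L) = 581 × 2.0 / (0.6 × 480 × 610 × 10⁻³) = 6.614 mm.
Required leg w = t_e / 0.707 = 9.355 mm → use 10 mm.

w = 10 mm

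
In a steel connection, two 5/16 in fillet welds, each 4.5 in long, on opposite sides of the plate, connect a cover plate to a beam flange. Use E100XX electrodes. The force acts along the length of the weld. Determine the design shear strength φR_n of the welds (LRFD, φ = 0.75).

E100XX → F_EXX = 100 ksi.
Effective throat t_e = 0.707 × 0.3125 = 0.2209 in.
Total length L = 9 in; A_we = 0.2209 × 9 = 1.988 in².
F_nw = 0.6 F_EXX = 0.6 × 100 = 60 ksi.
φR_n = 0.75 × 60 × 1.988 = 89.48 kip.

φR_n ≈ 89.5 kip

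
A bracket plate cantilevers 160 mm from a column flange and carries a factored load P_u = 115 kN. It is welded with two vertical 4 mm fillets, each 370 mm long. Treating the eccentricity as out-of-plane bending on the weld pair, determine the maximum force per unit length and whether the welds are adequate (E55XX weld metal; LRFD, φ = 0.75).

E55XX → F_EXX = 550 MPa.
L_w = 2 × 370 = 740 mm; section modulus (unit throat) S = 2 × L²/6 = 45630 mm².
Direct shear f_v = P/L_w = 115×10³/740 = 155.4 N/mm.
Moment M = P × e = 115×10³ × 160 = 18400000 N·mm; bending f_b = M/S = 403.2 N/mm.
f_max = √(f_v² + f_b²) = √(155.4² + 403.2²) = 432.1 N/mm.
φr_n = 0.75 × 0.6 × 550 × (0.707 × 4) = 699.9 N/mm → adequate.

f_max ≈ 432 N/mm; adequate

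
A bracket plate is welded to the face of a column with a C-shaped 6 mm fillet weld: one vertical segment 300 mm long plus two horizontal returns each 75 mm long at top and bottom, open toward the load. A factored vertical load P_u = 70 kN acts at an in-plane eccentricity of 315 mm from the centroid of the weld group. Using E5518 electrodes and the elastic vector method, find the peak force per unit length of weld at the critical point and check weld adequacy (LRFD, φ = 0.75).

f_max ≈ 689 N/mm; adequate

E55XX → F_EXX = 550 MPa.
Total weld length L_w = 450 mm. Treat welds as unit-width lines.
Centroid: x̄ = 2×75×37.5 / 450 = 12.5 mm from the vertical weld.
Polar moment about centroid: J = I_x + I_y = [300³/12 + 2×75×150²] + [300×12.5² + 2(75³/12 + 75×25²)] = 5836000 mm³.
Direct shear f_v = P/L_w = 70×10³ / 450 = 155.6 N/mm (vertical).
Torsion M = P·e = 70×10³ × 315 = 22050000 N·mm.
Critical point at (x, y) = (62.5, 150) from centroid. f_tx = M·y/J = 566.7 N/mm; f_ty = M·x/J = 236.1 N/mm.
Resultant f_max = √[f_tx² + (f_v + f_ty)²] = √[566.7² + (155.6 + 236.1)²] = 688.9 N/mm.
Capacity per unit length: φr_n = 0.75 × 0.6 × 550 × (0.707 × 6) = 1050 N/mm.
688.9 ≤ 1050 → adequate.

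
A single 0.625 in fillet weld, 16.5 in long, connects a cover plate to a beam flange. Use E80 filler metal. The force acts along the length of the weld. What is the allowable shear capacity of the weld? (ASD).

E80XX → F_EXX = 80 ksi.
Effective throat t_e = 0.707 × 0.625 = 0.4419 in.
Total length L = 16.5 in; A_we = 0.4419 × 16.5 = 7.291 in².
F_nw = 0.6 F_EXX = 0.6 × 80 = 48 ksi.
R_n = 48 × 7.291 = 350 kip; R_n/Ω = 350/2.0 = 175 kip.

R_n/Ω ≈ 175 kip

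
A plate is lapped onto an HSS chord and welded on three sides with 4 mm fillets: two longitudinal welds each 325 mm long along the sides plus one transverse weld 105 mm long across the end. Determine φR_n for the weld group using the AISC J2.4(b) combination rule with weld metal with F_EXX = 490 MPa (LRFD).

φR_n ≈ 471 kN

t_e = 0.707 × 4 = 2.828 mm.
R_nwl = 0.6 × 490 × 2.828 × 650 × 10⁻³ = 540.4 kN (longitudinal, 2 welds).
R_nwt = 0.6 × 490 × 2.828 × 105 × 10⁻³ = 87.3 kN (transverse, base value).
(i) R_nwl + R_nwt = 627.7 kN; (ii) 0.85 R_nwl + 1.5 R_nwt = 590.3 kN.
R_n = max = 627.7 kN [governs: (i)]; φR_n = 470.8 kN.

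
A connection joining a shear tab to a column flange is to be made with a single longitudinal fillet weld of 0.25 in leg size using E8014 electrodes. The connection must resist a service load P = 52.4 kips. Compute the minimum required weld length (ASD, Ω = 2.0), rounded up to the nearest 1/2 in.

E80XX → F_EXX = 80 ksi.
Throat t_e = 0.707 × 0.25 = 0.1767 in.
r_n/Ω = (0.6 × 80 × 0.1767) / 2.0 = 4.242 kip/in.
L_req = P / (r_n/Ω) = 52.4 / 4.242 = 12.35 in total.
Round up → use L = 12.5 in.

L = 12.5 in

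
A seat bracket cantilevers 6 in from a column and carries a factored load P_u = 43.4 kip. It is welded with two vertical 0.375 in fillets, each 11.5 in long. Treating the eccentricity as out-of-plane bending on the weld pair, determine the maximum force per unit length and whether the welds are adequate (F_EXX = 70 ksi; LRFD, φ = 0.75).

L_w = 2 × 11.5 = 23 in; section modulus (unit throat) S = 2 × L²/6 = 44.08 in².
Direct shear f_v = P/L_w = 43.4/23 = 1.887 kip/in.
Moment M = P × e = 43.4 × 6 = 260.4 kip·in; bending f_b = M/S = 5.907 kip/in.
f_max = √(f_v² + f_b²) = √(1.887² + 5.907²) = 6.201 kip/in.
φr_n = 0.75 × 0.6 × 70 × (0.707 × 0.375) = 8.351 kip/in → adequate.

f_max ≈ 6.2 kip/in; adequate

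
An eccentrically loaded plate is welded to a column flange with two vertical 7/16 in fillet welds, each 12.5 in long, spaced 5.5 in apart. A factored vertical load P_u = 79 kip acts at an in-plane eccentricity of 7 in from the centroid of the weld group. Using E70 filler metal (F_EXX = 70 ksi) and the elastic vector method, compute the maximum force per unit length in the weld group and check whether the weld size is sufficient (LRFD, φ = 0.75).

Total weld length L_w = 25 in. Treat welds as unit-width lines.
Polar moment about centroid: J = 2[d³/12 + d(b/2)²] = 2[12.5³/12 + 12.5×2.75²] = 514.6 in³.
Direct shear f_v = P/L_w = 79 / 25 = 3.16 kip/in (vertical).
Torsion M = P·e = 79 × 7 = 553 kip·in.
Critical point at (x, y) = (2.75, 6.25) from centroid. f_tx = M·y/J = 6.717 kip/in; f_ty = M·x/J = 2.955 kip/in.
Resultant f_max = √[f_tx² + (f_v + f_ty)²] = √[6.717² + (3.16 + 2.955)²] = 9.083 kip/in.
Capacity per unit length: φr_n = 0.75 × 0.6 × 70 × (0.707 × 0.4375) = 9.743 kip/in.
9.083 ≤ 9.743 → adequate.

f_max ≈ 9.08 kip/in; adequate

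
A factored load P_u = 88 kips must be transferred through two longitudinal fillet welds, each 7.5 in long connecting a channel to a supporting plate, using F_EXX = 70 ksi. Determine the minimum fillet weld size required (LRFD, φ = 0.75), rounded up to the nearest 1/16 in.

Total weld length L = 15 in.
Required throat t_e = P_u / (φ × 0.6 F_EXX × L) = 88 / (0.75 × 0.6 × 70 × 15) = 0.1862 in.
Required leg w = t_e / 0.707 = 0.2634 in → use 5/16 in.

w = 5/16 in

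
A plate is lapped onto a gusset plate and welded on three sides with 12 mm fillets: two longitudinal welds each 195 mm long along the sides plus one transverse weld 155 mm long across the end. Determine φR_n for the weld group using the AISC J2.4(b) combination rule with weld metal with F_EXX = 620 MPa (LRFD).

t_e = 0.707 × 12 = 8.484 mm.
R_nwl = 0.6 × 620 × 8.484 × 390 × 10⁻³ = 1231 kN (longitudinal, 2 welds).
R_nwt = 0.6 × 620 × 8.484 × 155 × 10⁻³ = 489.2 kN (transverse, base value).
(i) R_nwl + R_nwt = 1720 kN; (ii) 0.85 R_nwl + 1.5 R_nwt = 1780 kN.
R_n = max = 1780 kN [governs: (ii)]; φR_n = 1335 kN.

φR_n ≈ 1340 kN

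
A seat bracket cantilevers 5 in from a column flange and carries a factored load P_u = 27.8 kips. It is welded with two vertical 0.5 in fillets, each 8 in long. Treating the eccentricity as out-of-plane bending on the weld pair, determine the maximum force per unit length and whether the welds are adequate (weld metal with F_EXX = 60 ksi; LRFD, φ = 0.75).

L_w = 2 × 8 = 16 in; section modulus (unit throat) S = 2 × L²/6 = 21.33 in².
Direct shear f_v = P/L_w = 27.8/16 = 1.738 kip/in.
Moment M = P × e = 27.8 × 5 = 139 kip·in; bending f_b = M/S = 6.516 kip/in.
f_max = √(f_v² + f_b²) = √(1.738² + 6.516²) = 6.743 kip/in.
φr_n = 0.75 × 0.6 × 60 × (0.707 × 0.5) = 9.544 kip/in → adequate.

f_max ≈ 6.74 kip/in; adequate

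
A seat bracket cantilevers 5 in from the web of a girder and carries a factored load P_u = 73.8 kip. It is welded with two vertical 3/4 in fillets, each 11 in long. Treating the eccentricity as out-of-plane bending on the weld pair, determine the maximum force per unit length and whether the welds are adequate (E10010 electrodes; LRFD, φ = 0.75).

f_max ≈ 9.74 kip/in; adequate

E100XX → F_EXX = 100 ksi.
L_w = 2 × 11 = 22 in; section modulus (unit throat) S = 2 × L²/6 = 40.33 in².
Direct shear f_v = P/L_w = 73.8/22 = 3.355 kip/in.
Moment M = P × e = 73.8 × 5 = 369 kip·in; bending f_b = M/S = 9.149 kip/in.
f_max = √(f_v² + f_b²) = √(3.355² + 9.149²) = 9.744 kip/in.
φr_n = 0.75 × 0.6 × 100 × (0.707 × 0.75) = 23.86 kip/in → adequate.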